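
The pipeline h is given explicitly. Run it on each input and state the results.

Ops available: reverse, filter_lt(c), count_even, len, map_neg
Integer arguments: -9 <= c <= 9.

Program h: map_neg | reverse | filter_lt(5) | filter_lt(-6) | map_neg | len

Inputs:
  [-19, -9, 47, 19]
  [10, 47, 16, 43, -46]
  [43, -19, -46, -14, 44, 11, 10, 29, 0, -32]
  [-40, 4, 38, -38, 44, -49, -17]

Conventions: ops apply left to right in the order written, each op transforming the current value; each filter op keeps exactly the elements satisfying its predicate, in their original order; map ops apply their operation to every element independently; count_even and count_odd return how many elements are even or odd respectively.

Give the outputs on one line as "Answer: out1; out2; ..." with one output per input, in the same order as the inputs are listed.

2; 4; 5; 2

Execution, op by op:
  [-19, -9, 47, 19] -> [19, 9, -47, -19] -> [-19, -47, 9, 19] -> [-19, -47] -> [-19, -47] -> [19, 47] -> 2
  [10, 47, 16, 43, -46] -> [-10, -47, -16, -43, 46] -> [46, -43, -16, -47, -10] -> [-43, -16, -47, -10] -> [-43, -16, -47, -10] -> [43, 16, 47, 10] -> 4
  [43, -19, -46, -14, 44, 11, 10, 29, 0, -32] -> [-43, 19, 46, 14, -44, -11, -10, -29, 0, 32] -> [32, 0, -29, -10, -11, -44, 14, 46, 19, -43] -> [0, -29, -10, -11, -44, -43] -> [-29, -10, -11, -44, -43] -> [29, 10, 11, 44, 43] -> 5
  [-40, 4, 38, -38, 44, -49, -17] -> [40, -4, -38, 38, -44, 49, 17] -> [17, 49, -44, 38, -38, -4, 40] -> [-44, -38, -4] -> [-44, -38] -> [44, 38] -> 2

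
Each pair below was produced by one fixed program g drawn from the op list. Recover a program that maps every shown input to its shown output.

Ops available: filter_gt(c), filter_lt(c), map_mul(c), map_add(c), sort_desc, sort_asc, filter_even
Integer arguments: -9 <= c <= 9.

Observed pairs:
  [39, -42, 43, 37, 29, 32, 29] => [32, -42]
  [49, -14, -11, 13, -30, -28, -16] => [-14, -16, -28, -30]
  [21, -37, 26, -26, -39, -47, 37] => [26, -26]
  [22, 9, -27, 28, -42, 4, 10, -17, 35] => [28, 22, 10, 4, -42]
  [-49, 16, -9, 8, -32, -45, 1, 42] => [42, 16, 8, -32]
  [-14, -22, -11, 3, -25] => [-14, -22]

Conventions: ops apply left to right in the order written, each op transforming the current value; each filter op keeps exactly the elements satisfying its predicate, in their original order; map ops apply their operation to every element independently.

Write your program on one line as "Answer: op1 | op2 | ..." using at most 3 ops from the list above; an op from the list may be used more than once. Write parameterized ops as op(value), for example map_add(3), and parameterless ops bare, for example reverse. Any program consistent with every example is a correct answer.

sort_desc | filter_even

Check, running the answer program on each example:
  [39, -42, 43, 37, 29, 32, 29] -> [43, 39, 37, 32, 29, 29, -42] -> [32, -42]
  [49, -14, -11, 13, -30, -28, -16] -> [49, 13, -11, -14, -16, -28, -30] -> [-14, -16, -28, -30]
  [21, -37, 26, -26, -39, -47, 37] -> [37, 26, 21, -26, -37, -39, -47] -> [26, -26]
  [22, 9, -27, 28, -42, 4, 10, -17, 35] -> [35, 28, 22, 10, 9, 4, -17, -27, -42] -> [28, 22, 10, 4, -42]
  [-49, 16, -9, 8, -32, -45, 1, 42] -> [42, 16, 8, 1, -9, -32, -45, -49] -> [42, 16, 8, -32]
  [-14, -22, -11, 3, -25] -> [3, -11, -14, -22, -25] -> [-14, -22]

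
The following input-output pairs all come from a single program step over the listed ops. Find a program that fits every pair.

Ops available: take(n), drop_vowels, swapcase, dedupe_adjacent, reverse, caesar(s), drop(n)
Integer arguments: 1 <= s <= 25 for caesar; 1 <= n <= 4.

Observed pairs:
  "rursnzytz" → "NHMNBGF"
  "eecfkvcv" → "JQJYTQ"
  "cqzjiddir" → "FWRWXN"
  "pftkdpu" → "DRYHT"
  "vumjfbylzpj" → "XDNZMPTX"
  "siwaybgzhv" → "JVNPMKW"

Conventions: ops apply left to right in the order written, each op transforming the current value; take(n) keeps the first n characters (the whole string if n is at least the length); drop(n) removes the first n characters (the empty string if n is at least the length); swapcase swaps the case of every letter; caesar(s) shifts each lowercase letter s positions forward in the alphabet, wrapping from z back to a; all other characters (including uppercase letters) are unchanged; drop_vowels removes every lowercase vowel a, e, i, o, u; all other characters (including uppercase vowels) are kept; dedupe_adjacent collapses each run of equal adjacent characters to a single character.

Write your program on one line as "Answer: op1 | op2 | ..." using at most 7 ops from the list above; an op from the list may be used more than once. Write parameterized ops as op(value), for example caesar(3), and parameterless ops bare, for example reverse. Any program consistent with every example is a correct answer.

dedupe_adjacent | caesar(14) | drop(1) | reverse | drop_vowels | swapcase

Check, running the answer program on each example:
  "rursnzytz" -> "rursnzytz" -> "fifgbnmhn" -> "ifgbnmhn" -> "nhmnbgfi" -> "nhmnbgf" -> "NHMNBGF"
  "eecfkvcv" -> "ecfkvcv" -> "sqtyjqj" -> "qtyjqj" -> "jqjytq" -> "jqjytq" -> "JQJYTQ"
  "cqzjiddir" -> "cqzjidir" -> "qenxwrwf" -> "enxwrwf" -> "fwrwxne" -> "fwrwxn" -> "FWRWXN"
  "pftkdpu" -> "pftkdpu" -> "dthyrdi" -> "thyrdi" -> "idryht" -> "dryht" -> "DRYHT"
  "vumjfbylzpj" -> "vumjfbylzpj" -> "jiaxtpmzndx" -> "iaxtpmzndx" -> "xdnzmptxai" -> "xdnzmptx" -> "XDNZMPTX"
  "siwaybgzhv" -> "siwaybgzhv" -> "gwkompunvj" -> "wkompunvj" -> "jvnupmokw" -> "jvnpmkw" -> "JVNPMKW"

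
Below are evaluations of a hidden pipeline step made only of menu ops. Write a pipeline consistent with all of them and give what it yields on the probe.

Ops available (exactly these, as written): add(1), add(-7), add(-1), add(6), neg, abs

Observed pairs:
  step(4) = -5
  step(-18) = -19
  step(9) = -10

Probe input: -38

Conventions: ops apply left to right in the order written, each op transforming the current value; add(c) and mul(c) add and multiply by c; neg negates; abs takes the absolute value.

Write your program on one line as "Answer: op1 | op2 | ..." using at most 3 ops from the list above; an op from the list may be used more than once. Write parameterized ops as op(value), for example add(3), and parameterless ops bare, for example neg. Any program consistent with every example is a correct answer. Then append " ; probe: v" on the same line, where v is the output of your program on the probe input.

abs | add(1) | neg ; probe: -39

Check, running the answer program on each example:
  4 -> 4 -> 5 -> -5
  -18 -> 18 -> 19 -> -19
  9 -> 9 -> 10 -> -10
  probe: -38 -> 38 -> 39 -> -39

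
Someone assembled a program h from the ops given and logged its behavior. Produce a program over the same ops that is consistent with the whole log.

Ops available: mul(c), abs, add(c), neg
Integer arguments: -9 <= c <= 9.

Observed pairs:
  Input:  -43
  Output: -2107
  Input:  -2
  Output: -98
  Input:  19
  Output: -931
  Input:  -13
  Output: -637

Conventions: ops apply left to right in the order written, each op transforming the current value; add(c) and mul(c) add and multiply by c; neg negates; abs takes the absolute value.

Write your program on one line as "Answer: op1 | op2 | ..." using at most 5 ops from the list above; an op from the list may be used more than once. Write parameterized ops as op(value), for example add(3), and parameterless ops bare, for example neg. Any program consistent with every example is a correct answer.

mul(7) | neg | mul(-7) | abs | neg

Check, running the answer program on each example:
  -43 -> -301 -> 301 -> -2107 -> 2107 -> -2107
  -2 -> -14 -> 14 -> -98 -> 98 -> -98
  19 -> 133 -> -133 -> 931 -> 931 -> -931
  -13 -> -91 -> 91 -> -637 -> 637 -> -637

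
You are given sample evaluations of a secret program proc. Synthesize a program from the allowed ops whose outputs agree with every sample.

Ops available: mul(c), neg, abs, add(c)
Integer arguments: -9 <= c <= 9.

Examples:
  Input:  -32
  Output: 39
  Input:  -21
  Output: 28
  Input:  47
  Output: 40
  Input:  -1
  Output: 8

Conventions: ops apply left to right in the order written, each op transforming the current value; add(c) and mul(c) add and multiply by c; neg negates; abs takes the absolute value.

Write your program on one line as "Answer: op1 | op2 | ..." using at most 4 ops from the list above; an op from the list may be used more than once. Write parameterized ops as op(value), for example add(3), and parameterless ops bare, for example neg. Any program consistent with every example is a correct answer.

neg | add(2) | add(5) | abs

Check, running the answer program on each example:
  -32 -> 32 -> 34 -> 39 -> 39
  -21 -> 21 -> 23 -> 28 -> 28
  47 -> -47 -> -45 -> -40 -> 40
  -1 -> 1 -> 3 -> 8 -> 8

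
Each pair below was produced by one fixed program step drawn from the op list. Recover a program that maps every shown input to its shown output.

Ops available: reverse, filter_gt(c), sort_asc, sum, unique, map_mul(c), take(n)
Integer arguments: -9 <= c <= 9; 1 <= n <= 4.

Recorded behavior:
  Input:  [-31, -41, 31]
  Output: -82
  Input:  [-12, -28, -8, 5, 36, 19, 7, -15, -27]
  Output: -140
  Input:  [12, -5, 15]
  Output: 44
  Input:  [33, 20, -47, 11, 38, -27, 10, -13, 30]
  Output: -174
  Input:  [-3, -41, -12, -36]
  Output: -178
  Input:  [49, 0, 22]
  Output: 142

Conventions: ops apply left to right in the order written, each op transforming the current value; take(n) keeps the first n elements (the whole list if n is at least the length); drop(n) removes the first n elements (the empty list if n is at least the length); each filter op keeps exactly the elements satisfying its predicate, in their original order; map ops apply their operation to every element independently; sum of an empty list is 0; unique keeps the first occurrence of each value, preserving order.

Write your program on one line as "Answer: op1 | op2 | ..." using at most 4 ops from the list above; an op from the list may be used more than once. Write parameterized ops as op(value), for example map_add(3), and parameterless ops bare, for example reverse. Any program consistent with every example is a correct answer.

sort_asc | map_mul(2) | take(3) | sum

Check, running the answer program on each example:
  [-31, -41, 31] -> [-41, -31, 31] -> [-82, -62, 62] -> [-82, -62, 62] -> -82
  [-12, -28, -8, 5, 36, 19, 7, -15, -27] -> [-28, -27, -15, -12, -8, 5, 7, 19, 36] -> [-56, -54, -30, -24, -16, 10, 14, 38, 72] -> [-56, -54, -30] -> -140
  [12, -5, 15] -> [-5, 12, 15] -> [-10, 24, 30] -> [-10, 24, 30] -> 44
  [33, 20, -47, 11, 38, -27, 10, -13, 30] -> [-47, -27, -13, 10, 11, 20, 30, 33, 38] -> [-94, -54, -26, 20, 22, 40, 60, 66, 76] -> [-94, -54, -26] -> -174
  [-3, -41, -12, -36] -> [-41, -36, -12, -3] -> [-82, -72, -24, -6] -> [-82, -72, -24] -> -178
  [49, 0, 22] -> [0, 22, 49] -> [0, 44, 98] -> [0, 44, 98] -> 142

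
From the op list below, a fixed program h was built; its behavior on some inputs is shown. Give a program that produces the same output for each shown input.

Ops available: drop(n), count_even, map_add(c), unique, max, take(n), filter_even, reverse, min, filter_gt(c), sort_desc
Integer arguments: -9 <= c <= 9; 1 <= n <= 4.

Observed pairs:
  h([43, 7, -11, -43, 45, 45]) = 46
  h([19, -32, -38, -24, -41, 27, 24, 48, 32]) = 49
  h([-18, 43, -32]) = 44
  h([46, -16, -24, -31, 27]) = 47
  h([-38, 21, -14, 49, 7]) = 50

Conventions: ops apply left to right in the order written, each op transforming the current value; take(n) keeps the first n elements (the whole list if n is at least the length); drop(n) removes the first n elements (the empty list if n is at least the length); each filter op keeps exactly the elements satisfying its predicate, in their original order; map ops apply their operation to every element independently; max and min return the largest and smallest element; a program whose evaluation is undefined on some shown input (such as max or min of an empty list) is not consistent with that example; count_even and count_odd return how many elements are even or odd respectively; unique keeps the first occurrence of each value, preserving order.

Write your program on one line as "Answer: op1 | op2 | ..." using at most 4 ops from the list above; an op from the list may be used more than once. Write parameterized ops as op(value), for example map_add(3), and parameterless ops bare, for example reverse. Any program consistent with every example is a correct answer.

map_add(1) | filter_gt(4) | sort_desc | max

Check, running the answer program on each example:
  [43, 7, -11, -43, 45, 45] -> [44, 8, -10, -42, 46, 46] -> [44, 8, 46, 46] -> [46, 46, 44, 8] -> 46
  [19, -32, -38, -24, -41, 27, 24, 48, 32] -> [20, -31, -37, -23, -40, 28, 25, 49, 33] -> [20, 28, 25, 49, 33] -> [49, 33, 28, 25, 20] -> 49
  [-18, 43, -32] -> [-17, 44, -31] -> [44] -> [44] -> 44
  [46, -16, -24, -31, 27] -> [47, -15, -23, -30, 28] -> [47, 28] -> [47, 28] -> 47
  [-38, 21, -14, 49, 7] -> [-37, 22, -13, 50, 8] -> [22, 50, 8] -> [50, 22, 8] -> 50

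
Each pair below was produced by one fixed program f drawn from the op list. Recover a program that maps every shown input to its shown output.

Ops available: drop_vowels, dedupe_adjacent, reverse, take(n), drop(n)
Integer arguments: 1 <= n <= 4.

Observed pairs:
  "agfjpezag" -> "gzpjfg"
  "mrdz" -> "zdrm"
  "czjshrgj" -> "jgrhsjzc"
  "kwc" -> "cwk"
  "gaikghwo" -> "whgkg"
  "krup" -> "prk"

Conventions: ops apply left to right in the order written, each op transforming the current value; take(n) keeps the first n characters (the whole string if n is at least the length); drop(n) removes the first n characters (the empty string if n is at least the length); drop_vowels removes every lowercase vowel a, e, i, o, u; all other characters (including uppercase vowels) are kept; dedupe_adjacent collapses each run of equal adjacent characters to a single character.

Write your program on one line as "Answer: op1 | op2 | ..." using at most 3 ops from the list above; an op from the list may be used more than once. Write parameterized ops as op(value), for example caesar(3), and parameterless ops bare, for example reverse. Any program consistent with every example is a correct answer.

drop_vowels | reverse

Check, running the answer program on each example:
  "agfjpezag" -> "gfjpzg" -> "gzpjfg"
  "mrdz" -> "mrdz" -> "zdrm"
  "czjshrgj" -> "czjshrgj" -> "jgrhsjzc"
  "kwc" -> "kwc" -> "cwk"
  "gaikghwo" -> "gkghw" -> "whgkg"
  "krup" -> "krp" -> "prk"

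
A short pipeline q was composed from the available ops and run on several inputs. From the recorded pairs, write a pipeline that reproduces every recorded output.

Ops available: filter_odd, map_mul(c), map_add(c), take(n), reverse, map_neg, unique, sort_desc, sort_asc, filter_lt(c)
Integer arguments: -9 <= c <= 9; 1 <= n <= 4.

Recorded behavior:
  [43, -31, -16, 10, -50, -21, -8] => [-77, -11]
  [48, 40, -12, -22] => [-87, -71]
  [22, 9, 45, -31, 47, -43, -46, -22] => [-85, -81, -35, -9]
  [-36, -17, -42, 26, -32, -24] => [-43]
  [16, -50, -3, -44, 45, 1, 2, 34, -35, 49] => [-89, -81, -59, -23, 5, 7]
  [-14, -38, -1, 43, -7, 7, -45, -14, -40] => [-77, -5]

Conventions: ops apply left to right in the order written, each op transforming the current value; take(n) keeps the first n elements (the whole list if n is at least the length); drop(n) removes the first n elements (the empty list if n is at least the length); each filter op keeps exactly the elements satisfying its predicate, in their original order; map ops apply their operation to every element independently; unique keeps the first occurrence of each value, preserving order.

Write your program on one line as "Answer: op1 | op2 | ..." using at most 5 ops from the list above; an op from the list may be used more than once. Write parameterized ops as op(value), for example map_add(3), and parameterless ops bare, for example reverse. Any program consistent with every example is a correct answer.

map_mul(2) | map_neg | filter_lt(1) | map_add(9) | sort_asc

Check, running the answer program on each example:
  [43, -31, -16, 10, -50, -21, -8] -> [86, -62, -32, 20, -100, -42, -16] -> [-86, 62, 32, -20, 100, 42, 16] -> [-86, -20] -> [-77, -11] -> [-77, -11]
  [48, 40, -12, -22] -> [96, 80, -24, -44] -> [-96, -80, 24, 44] -> [-96, -80] -> [-87, -71] -> [-87, -71]
  [22, 9, 45, -31, 47, -43, -46, -22] -> [44, 18, 90, -62, 94, -86, -92, -44] -> [-44, -18, -90, 62, -94, 86, 92, 44] -> [-44, -18, -90, -94] -> [-35, -9, -81, -85] -> [-85, -81, -35, -9]
  [-36, -17, -42, 26, -32, -24] -> [-72, -34, -84, 52, -64, -48] -> [72, 34, 84, -52, 64, 48] -> [-52] -> [-43] -> [-43]
  [16, -50, -3, -44, 45, 1, 2, 34, -35, 49] -> [32, -100, -6, -88, 90, 2, 4, 68, -70, 98] -> [-32, 100, 6, 88, -90, -2, -4, -68, 70, -98] -> [-32, -90, -2, -4, -68, -98] -> [-23, -81, 7, 5, -59, -89] -> [-89, -81, -59, -23, 5, 7]
  [-14, -38, -1, 43, -7, 7, -45, -14, -40] -> [-28, -76, -2, 86, -14, 14, -90, -28, -80] -> [28, 76, 2, -86, 14, -14, 90, 28, 80] -> [-86, -14] -> [-77, -5] -> [-77, -5]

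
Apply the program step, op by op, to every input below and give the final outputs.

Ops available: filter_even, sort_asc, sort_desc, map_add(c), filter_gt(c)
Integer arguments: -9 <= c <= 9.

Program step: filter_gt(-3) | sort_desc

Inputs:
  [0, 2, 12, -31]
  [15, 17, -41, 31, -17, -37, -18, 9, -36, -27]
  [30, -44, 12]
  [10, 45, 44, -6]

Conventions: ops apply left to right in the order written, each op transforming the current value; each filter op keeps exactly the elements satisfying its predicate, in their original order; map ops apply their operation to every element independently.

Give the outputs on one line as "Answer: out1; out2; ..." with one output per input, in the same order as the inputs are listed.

[12, 2, 0]; [31, 17, 15, 9]; [30, 12]; [45, 44, 10]

Execution, op by op:
  [0, 2, 12, -31] -> [0, 2, 12] -> [12, 2, 0]
  [15, 17, -41, 31, -17, -37, -18, 9, -36, -27] -> [15, 17, 31, 9] -> [31, 17, 15, 9]
  [30, -44, 12] -> [30, 12] -> [30, 12]
  [10, 45, 44, -6] -> [10, 45, 44] -> [45, 44, 10]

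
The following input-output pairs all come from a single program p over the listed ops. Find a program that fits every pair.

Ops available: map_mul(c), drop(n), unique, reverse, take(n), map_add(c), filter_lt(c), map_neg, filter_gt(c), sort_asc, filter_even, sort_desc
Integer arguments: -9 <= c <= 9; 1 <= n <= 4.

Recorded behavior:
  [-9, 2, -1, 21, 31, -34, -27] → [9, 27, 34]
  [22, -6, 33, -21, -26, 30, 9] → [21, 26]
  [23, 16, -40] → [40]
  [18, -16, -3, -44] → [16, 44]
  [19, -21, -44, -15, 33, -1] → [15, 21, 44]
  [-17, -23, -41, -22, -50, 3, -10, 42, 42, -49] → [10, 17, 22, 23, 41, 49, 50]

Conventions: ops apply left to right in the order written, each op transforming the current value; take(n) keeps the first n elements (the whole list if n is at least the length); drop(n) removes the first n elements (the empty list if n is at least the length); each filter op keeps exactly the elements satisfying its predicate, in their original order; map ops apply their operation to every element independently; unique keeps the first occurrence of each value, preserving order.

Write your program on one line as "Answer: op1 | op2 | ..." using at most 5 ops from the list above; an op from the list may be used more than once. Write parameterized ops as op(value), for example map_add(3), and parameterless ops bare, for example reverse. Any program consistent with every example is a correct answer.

unique | reverse | map_neg | filter_gt(8) | sort_asc

Check, running the answer program on each example:
  [-9, 2, -1, 21, 31, -34, -27] -> [-9, 2, -1, 21, 31, -34, -27] -> [-27, -34, 31, 21, -1, 2, -9] -> [27, 34, -31, -21, 1, -2, 9] -> [27, 34, 9] -> [9, 27, 34]
  [22, -6, 33, -21, -26, 30, 9] -> [22, -6, 33, -21, -26, 30, 9] -> [9, 30, -26, -21, 33, -6, 22] -> [-9, -30, 26, 21, -33, 6, -22] -> [26, 21] -> [21, 26]
  [23, 16, -40] -> [23, 16, -40] -> [-40, 16, 23] -> [40, -16, -23] -> [40] -> [40]
  [18, -16, -3, -44] -> [18, -16, -3, -44] -> [-44, -3, -16, 18] -> [44, 3, 16, -18] -> [44, 16] -> [16, 44]
  [19, -21, -44, -15, 33, -1] -> [19, -21, -44, -15, 33, -1] -> [-1, 33, -15, -44, -21, 19] -> [1, -33, 15, 44, 21, -19] -> [15, 44, 21] -> [15, 21, 44]
  [-17, -23, -41, -22, -50, 3, -10, 42, 42, -49] -> [-17, -23, -41, -22, -50, 3, -10, 42, -49] -> [-49, 42, -10, 3, -50, -22, -41, -23, -17] -> [49, -42, 10, -3, 50, 22, 41, 23, 17] -> [49, 10, 50, 22, 41, 23, 17] -> [10, 17, 22, 23, 41, 49, 50]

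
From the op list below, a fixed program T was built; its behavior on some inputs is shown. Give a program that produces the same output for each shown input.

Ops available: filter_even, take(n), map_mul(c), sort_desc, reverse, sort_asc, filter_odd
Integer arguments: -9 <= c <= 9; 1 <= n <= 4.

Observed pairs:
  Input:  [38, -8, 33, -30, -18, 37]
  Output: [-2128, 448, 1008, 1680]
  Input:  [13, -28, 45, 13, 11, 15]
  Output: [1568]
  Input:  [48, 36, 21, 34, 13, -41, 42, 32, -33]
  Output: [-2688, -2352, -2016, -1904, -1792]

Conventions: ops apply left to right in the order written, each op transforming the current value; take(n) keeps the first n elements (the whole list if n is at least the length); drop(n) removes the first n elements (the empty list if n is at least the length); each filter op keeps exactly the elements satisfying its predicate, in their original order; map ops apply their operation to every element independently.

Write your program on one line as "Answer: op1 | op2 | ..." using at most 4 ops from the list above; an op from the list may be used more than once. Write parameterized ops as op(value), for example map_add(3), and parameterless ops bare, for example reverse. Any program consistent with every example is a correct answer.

sort_desc | map_mul(-7) | filter_even | map_mul(8)

Check, running the answer program on each example:
  [38, -8, 33, -30, -18, 37] -> [38, 37, 33, -8, -18, -30] -> [-266, -259, -231, 56, 126, 210] -> [-266, 56, 126, 210] -> [-2128, 448, 1008, 1680]
  [13, -28, 45, 13, 11, 15] -> [45, 15, 13, 13, 11, -28] -> [-315, -105, -91, -91, -77, 196] -> [196] -> [1568]
  [48, 36, 21, 34, 13, -41, 42, 32, -33] -> [48, 42, 36, 34, 32, 21, 13, -33, -41] -> [-336, -294, -252, -238, -224, -147, -91, 231, 287] -> [-336, -294, -252, -238, -224] -> [-2688, -2352, -2016, -1904, -1792]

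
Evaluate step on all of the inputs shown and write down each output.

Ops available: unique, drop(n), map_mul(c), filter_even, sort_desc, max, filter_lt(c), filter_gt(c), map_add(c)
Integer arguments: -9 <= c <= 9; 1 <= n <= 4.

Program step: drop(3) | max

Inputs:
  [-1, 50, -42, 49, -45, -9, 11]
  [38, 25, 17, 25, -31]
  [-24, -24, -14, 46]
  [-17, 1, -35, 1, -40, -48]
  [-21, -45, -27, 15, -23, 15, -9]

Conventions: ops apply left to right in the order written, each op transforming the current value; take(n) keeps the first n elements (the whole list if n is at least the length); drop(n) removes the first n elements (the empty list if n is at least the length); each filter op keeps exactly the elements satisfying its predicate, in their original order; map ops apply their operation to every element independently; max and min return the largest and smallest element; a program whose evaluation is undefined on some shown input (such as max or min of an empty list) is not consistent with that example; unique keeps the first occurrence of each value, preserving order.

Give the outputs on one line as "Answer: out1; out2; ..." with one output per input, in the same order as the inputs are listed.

Execution, op by op:
  [-1, 50, -42, 49, -45, -9, 11] -> [49, -45, -9, 11] -> 49
  [38, 25, 17, 25, -31] -> [25, -31] -> 25
  [-24, -24, -14, 46] -> [46] -> 46
  [-17, 1, -35, 1, -40, -48] -> [1, -40, -48] -> 1
  [-21, -45, -27, 15, -23, 15, -9] -> [15, -23, 15, -9] -> 15

49; 25; 46; 1; 15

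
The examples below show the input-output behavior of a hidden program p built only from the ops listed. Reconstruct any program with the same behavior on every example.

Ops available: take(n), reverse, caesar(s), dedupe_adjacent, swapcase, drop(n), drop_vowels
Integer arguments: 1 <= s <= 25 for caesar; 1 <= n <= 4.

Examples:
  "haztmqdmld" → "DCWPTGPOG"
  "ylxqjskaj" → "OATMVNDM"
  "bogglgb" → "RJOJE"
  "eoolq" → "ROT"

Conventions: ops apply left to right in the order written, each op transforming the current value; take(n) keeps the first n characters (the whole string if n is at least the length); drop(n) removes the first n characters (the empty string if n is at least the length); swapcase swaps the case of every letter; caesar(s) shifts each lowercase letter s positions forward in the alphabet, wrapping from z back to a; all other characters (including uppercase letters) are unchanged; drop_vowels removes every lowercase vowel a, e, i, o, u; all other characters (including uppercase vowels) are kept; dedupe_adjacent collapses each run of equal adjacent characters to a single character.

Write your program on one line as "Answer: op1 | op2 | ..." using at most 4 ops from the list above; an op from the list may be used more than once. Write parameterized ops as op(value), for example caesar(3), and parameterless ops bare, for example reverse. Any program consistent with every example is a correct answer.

caesar(3) | drop(1) | dedupe_adjacent | swapcase

Check, running the answer program on each example:
  "haztmqdmld" -> "kdcwptgpog" -> "dcwptgpog" -> "dcwptgpog" -> "DCWPTGPOG"
  "ylxqjskaj" -> "boatmvndm" -> "oatmvndm" -> "oatmvndm" -> "OATMVNDM"
  "bogglgb" -> "erjjoje" -> "rjjoje" -> "rjoje" -> "RJOJE"
  "eoolq" -> "hrrot" -> "rrot" -> "rot" -> "ROT"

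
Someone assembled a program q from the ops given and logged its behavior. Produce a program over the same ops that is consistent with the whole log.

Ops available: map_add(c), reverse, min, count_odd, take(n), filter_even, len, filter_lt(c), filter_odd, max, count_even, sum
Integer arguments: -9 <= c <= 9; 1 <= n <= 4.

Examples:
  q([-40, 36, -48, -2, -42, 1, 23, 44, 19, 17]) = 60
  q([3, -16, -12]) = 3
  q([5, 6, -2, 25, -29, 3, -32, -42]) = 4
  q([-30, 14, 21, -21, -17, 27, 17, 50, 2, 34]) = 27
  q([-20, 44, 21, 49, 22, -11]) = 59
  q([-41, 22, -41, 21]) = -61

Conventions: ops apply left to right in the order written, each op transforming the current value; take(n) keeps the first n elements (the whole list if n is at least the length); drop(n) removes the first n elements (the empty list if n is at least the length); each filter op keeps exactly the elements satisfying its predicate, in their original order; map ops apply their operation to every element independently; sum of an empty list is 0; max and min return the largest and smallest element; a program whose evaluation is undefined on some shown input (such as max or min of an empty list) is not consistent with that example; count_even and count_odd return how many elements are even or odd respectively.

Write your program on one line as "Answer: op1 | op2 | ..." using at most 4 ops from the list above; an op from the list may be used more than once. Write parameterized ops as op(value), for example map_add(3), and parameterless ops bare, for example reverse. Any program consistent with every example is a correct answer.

reverse | filter_odd | sum

Check, running the answer program on each example:
  [-40, 36, -48, -2, -42, 1, 23, 44, 19, 17] -> [17, 19, 44, 23, 1, -42, -2, -48, 36, -40] -> [17, 19, 23, 1] -> 60
  [3, -16, -12] -> [-12, -16, 3] -> [3] -> 3
  [5, 6, -2, 25, -29, 3, -32, -42] -> [-42, -32, 3, -29, 25, -2, 6, 5] -> [3, -29, 25, 5] -> 4
  [-30, 14, 21, -21, -17, 27, 17, 50, 2, 34] -> [34, 2, 50, 17, 27, -17, -21, 21, 14, -30] -> [17, 27, -17, -21, 21] -> 27
  [-20, 44, 21, 49, 22, -11] -> [-11, 22, 49, 21, 44, -20] -> [-11, 49, 21] -> 59
  [-41, 22, -41, 21] -> [21, -41, 22, -41] -> [21, -41, -41] -> -61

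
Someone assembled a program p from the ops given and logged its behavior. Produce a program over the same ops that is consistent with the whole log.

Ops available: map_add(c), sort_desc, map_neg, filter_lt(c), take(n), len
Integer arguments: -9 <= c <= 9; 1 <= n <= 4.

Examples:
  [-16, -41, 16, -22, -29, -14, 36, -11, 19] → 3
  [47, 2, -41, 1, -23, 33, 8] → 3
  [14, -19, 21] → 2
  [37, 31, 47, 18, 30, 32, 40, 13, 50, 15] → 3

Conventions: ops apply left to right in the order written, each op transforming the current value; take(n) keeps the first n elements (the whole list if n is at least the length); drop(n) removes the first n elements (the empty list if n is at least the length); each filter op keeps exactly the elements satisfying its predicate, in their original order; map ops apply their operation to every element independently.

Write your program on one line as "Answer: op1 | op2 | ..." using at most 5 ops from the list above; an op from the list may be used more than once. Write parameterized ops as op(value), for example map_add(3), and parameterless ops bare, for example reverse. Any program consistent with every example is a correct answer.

map_neg | filter_lt(2) | take(3) | sort_desc | len

Check, running the answer program on each example:
  [-16, -41, 16, -22, -29, -14, 36, -11, 19] -> [16, 41, -16, 22, 29, 14, -36, 11, -19] -> [-16, -36, -19] -> [-16, -36, -19] -> [-16, -19, -36] -> 3
  [47, 2, -41, 1, -23, 33, 8] -> [-47, -2, 41, -1, 23, -33, -8] -> [-47, -2, -1, -33, -8] -> [-47, -2, -1] -> [-1, -2, -47] -> 3
  [14, -19, 21] -> [-14, 19, -21] -> [-14, -21] -> [-14, -21] -> [-14, -21] -> 2
  [37, 31, 47, 18, 30, 32, 40, 13, 50, 15] -> [-37, -31, -47, -18, -30, -32, -40, -13, -50, -15] -> [-37, -31, -47, -18, -30, -32, -40, -13, -50, -15] -> [-37, -31, -47] -> [-31, -37, -47] -> 3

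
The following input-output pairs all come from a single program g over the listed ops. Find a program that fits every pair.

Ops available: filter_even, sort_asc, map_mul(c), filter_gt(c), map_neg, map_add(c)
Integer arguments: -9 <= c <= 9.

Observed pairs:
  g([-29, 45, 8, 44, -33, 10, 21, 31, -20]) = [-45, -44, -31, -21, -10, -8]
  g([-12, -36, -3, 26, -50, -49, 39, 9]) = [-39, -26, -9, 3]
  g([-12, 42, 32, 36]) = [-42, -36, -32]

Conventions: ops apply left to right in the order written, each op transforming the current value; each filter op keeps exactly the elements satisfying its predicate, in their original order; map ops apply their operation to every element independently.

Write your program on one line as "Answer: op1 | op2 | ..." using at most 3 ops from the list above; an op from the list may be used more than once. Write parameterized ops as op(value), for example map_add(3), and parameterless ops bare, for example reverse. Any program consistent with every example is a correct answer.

filter_gt(-4) | map_neg | sort_asc

Check, running the answer program on each example:
  [-29, 45, 8, 44, -33, 10, 21, 31, -20] -> [45, 8, 44, 10, 21, 31] -> [-45, -8, -44, -10, -21, -31] -> [-45, -44, -31, -21, -10, -8]
  [-12, -36, -3, 26, -50, -49, 39, 9] -> [-3, 26, 39, 9] -> [3, -26, -39, -9] -> [-39, -26, -9, 3]
  [-12, 42, 32, 36] -> [42, 32, 36] -> [-42, -32, -36] -> [-42, -36, -32]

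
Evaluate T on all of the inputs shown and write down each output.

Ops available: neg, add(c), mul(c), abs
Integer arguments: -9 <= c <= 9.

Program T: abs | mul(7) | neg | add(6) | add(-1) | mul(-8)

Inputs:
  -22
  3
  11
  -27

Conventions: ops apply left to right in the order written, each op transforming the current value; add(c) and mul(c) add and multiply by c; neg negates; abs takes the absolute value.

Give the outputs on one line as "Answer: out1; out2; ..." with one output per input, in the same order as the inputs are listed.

Execution, op by op:
  -22 -> 22 -> 154 -> -154 -> -148 -> -149 -> 1192
  3 -> 3 -> 21 -> -21 -> -15 -> -16 -> 128
  11 -> 11 -> 77 -> -77 -> -71 -> -72 -> 576
  -27 -> 27 -> 189 -> -189 -> -183 -> -184 -> 1472

1192; 128; 576; 1472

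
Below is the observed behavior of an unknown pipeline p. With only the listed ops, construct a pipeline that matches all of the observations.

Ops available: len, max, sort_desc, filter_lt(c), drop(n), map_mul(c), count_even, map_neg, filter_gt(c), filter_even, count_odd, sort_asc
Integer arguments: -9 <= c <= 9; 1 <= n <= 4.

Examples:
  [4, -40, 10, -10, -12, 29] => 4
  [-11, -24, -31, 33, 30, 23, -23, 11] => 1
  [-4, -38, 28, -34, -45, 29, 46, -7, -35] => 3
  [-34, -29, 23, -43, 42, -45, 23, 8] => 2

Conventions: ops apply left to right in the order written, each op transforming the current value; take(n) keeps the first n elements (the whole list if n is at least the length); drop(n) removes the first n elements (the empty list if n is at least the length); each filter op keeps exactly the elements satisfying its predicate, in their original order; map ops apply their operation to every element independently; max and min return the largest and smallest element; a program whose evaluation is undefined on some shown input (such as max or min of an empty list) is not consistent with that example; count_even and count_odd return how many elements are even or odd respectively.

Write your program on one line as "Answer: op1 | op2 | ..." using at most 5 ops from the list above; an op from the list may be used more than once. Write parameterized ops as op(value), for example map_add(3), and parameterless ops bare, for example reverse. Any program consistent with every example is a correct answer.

filter_even | filter_lt(9) | sort_desc | sort_asc | len

Check, running the answer program on each example:
  [4, -40, 10, -10, -12, 29] -> [4, -40, 10, -10, -12] -> [4, -40, -10, -12] -> [4, -10, -12, -40] -> [-40, -12, -10, 4] -> 4
  [-11, -24, -31, 33, 30, 23, -23, 11] -> [-24, 30] -> [-24] -> [-24] -> [-24] -> 1
  [-4, -38, 28, -34, -45, 29, 46, -7, -35] -> [-4, -38, 28, -34, 46] -> [-4, -38, -34] -> [-4, -34, -38] -> [-38, -34, -4] -> 3
  [-34, -29, 23, -43, 42, -45, 23, 8] -> [-34, 42, 8] -> [-34, 8] -> [8, -34] -> [-34, 8] -> 2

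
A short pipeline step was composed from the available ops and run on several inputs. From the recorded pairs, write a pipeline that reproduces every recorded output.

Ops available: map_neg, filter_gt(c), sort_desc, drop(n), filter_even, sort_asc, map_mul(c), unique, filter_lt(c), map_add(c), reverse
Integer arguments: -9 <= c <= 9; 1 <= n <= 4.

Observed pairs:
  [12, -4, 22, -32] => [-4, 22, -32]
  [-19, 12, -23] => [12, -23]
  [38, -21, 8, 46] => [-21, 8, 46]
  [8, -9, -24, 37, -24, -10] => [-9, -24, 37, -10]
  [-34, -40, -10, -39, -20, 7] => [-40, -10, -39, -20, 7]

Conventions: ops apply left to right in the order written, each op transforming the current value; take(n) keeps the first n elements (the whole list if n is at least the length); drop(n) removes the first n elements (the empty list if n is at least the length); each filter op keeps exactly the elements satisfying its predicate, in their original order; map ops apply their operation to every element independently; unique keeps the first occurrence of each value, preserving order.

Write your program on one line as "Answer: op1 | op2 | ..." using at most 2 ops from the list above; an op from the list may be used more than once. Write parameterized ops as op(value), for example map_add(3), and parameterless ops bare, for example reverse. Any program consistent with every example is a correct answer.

unique | drop(1)

Check, running the answer program on each example:
  [12, -4, 22, -32] -> [12, -4, 22, -32] -> [-4, 22, -32]
  [-19, 12, -23] -> [-19, 12, -23] -> [12, -23]
  [38, -21, 8, 46] -> [38, -21, 8, 46] -> [-21, 8, 46]
  [8, -9, -24, 37, -24, -10] -> [8, -9, -24, 37, -10] -> [-9, -24, 37, -10]
  [-34, -40, -10, -39, -20, 7] -> [-34, -40, -10, -39, -20, 7] -> [-40, -10, -39, -20, 7]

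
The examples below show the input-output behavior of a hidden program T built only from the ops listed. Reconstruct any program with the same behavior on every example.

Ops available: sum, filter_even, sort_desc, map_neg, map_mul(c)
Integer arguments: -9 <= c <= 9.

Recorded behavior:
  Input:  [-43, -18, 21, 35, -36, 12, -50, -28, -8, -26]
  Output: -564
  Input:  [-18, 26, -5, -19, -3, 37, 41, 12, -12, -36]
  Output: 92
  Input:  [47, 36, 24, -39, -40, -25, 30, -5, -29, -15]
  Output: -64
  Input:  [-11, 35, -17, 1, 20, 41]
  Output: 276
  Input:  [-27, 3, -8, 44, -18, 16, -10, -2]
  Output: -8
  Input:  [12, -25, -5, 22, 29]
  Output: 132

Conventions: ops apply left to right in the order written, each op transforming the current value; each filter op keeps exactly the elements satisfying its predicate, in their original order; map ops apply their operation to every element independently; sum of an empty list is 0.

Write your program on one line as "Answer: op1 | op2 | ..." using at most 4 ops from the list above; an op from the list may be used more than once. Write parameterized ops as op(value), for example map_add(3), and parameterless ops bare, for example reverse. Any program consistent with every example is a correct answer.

map_mul(2) | sort_desc | map_mul(2) | sum

Check, running the answer program on each example:
  [-43, -18, 21, 35, -36, 12, -50, -28, -8, -26] -> [-86, -36, 42, 70, -72, 24, -100, -56, -16, -52] -> [70, 42, 24, -16, -36, -52, -56, -72, -86, -100] -> [140, 84, 48, -32, -72, -104, -112, -144, -172, -200] -> -564
  [-18, 26, -5, -19, -3, 37, 41, 12, -12, -36] -> [-36, 52, -10, -38, -6, 74, 82, 24, -24, -72] -> [82, 74, 52, 24, -6, -10, -24, -36, -38, -72] -> [164, 148, 104, 48, -12, -20, -48, -72, -76, -144] -> 92
  [47, 36, 24, -39, -40, -25, 30, -5, -29, -15] -> [94, 72, 48, -78, -80, -50, 60, -10, -58, -30] -> [94, 72, 60, 48, -10, -30, -50, -58, -78, -80] -> [188, 144, 120, 96, -20, -60, -100, -116, -156, -160] -> -64
  [-11, 35, -17, 1, 20, 41] -> [-22, 70, -34, 2, 40, 82] -> [82, 70, 40, 2, -22, -34] -> [164, 140, 80, 4, -44, -68] -> 276
  [-27, 3, -8, 44, -18, 16, -10, -2] -> [-54, 6, -16, 88, -36, 32, -20, -4] -> [88, 32, 6, -4, -16, -20, -36, -54] -> [176, 64, 12, -8, -32, -40, -72, -108] -> -8
  [12, -25, -5, 22, 29] -> [24, -50, -10, 44, 58] -> [58, 44, 24, -10, -50] -> [116, 88, 48, -20, -100] -> 132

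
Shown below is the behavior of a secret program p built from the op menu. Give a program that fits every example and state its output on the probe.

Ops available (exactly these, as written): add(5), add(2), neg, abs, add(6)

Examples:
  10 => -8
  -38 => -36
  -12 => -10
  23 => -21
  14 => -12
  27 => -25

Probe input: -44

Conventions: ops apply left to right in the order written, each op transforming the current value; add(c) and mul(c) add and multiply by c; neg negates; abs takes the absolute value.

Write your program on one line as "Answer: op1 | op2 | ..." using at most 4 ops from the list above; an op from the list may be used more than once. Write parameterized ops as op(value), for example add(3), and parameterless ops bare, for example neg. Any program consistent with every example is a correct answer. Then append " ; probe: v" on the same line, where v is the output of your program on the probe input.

abs | neg | add(2) ; probe: -42

Check, running the answer program on each example:
  10 -> 10 -> -10 -> -8
  -38 -> 38 -> -38 -> -36
  -12 -> 12 -> -12 -> -10
  23 -> 23 -> -23 -> -21
  14 -> 14 -> -14 -> -12
  27 -> 27 -> -27 -> -25
  probe: -44 -> 44 -> -44 -> -42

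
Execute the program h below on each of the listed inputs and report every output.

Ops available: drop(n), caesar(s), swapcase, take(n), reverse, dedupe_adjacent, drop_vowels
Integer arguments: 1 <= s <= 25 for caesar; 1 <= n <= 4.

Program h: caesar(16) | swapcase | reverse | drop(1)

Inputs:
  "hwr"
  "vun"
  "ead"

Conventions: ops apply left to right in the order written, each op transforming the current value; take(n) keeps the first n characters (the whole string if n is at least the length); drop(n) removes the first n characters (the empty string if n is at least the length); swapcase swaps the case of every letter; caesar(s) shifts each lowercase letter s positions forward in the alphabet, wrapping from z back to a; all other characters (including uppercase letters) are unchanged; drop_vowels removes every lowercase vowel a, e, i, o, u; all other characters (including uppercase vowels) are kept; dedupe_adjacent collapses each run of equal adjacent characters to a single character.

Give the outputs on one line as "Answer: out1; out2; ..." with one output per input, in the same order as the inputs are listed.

Execution, op by op:
  "hwr" -> "xmh" -> "XMH" -> "HMX" -> "MX"
  "vun" -> "lkd" -> "LKD" -> "DKL" -> "KL"
  "ead" -> "uqt" -> "UQT" -> "TQU" -> "QU"

"MX"; "KL"; "QU"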